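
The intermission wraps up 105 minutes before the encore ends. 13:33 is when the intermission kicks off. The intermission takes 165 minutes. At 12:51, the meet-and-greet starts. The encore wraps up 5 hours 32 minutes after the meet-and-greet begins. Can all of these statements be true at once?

No

The encore ends at 12:51 + 332 min = 18:23.
The intermission ends at 18:23 − 105 min = 16:38.
The intermission starts at 16:38 − 165 min = 13:53.
But the intermission is also said to start at 13:33 — a 20-minute conflict.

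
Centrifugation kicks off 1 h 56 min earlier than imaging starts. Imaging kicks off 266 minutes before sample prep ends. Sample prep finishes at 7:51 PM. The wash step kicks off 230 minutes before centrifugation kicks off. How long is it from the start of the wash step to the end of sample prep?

Imaging starts at 7:51 PM − 266 min = 3:25 PM.
Centrifugation starts at 3:25 PM − 116 min = 1:29 PM.
The wash step starts at 1:29 PM − 230 min = 9:39 AM.
From 9:39 AM to 7:51 PM is 10 hours 12 minutes.

10 hours 12 minutes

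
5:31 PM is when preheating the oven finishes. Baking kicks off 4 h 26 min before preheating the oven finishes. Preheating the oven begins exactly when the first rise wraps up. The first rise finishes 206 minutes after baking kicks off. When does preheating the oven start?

4:31 PM

Baking starts at 5:31 PM − 266 min = 1:05 PM.
The first rise ends at 1:05 PM + 206 min = 4:31 PM.
So preheating the oven starts at 4:31 PM.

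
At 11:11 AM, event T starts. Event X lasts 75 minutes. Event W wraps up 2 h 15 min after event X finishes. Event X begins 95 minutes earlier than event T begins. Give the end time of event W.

Event X starts at 11:11 AM − 95 min = 9:36 AM.
Event X ends at 9:36 AM + 75 min = 10:51 AM.
Event W ends at 10:51 AM + 135 min = 1:06 PM.

1:06 PM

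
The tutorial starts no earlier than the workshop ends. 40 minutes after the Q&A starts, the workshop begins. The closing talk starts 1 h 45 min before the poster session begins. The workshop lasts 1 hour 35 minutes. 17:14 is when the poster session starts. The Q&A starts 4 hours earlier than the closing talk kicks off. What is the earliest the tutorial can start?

13:44

The closing talk starts at 17:14 − 105 min = 15:29.
The Q&A starts at 15:29 − 240 min = 11:29.
The workshop starts at 11:29 + 40 min = 12:09.
The workshop ends at 12:09 + 95 min = 13:44.
The tutorial is bounded by the workshop, so the earliest it can start is 13:44.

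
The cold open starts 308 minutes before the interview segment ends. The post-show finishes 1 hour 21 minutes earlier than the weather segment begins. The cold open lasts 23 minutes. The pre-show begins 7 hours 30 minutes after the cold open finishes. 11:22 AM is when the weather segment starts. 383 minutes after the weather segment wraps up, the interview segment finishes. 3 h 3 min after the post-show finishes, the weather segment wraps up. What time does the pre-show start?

10:12 PM

The post-show ends at 11:22 AM − 81 min = 10:01 AM.
The weather segment ends at 10:01 AM + 183 min = 1:04 PM.
The interview segment ends at 1:04 PM + 383 min = 7:27 PM.
The cold open starts at 7:27 PM − 308 min = 2:19 PM.
The cold open ends at 2:19 PM + 23 min = 2:42 PM.
The pre-show starts at 2:42 PM + 450 min = 10:12 PM.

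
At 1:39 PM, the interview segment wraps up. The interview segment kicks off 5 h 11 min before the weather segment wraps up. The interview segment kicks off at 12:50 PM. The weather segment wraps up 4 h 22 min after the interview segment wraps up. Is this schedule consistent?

Yes

The weather segment ends at 1:39 PM + 262 min = 6:01 PM.
The interview segment starts at 6:01 PM − 311 min = 12:50 PM.
That matches the stated 12:50 PM, so the schedule is consistent.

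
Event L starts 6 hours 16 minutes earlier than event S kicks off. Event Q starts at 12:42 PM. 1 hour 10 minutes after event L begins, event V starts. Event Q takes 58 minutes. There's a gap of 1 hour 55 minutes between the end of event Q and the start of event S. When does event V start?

10:29 AM

Event Q ends at 12:42 PM + 58 min = 1:40 PM.
Event S starts at 1:40 PM + 115 min = 3:35 PM.
Event L starts at 3:35 PM − 376 min = 9:19 AM.
Event V starts at 9:19 AM + 70 min = 10:29 AM.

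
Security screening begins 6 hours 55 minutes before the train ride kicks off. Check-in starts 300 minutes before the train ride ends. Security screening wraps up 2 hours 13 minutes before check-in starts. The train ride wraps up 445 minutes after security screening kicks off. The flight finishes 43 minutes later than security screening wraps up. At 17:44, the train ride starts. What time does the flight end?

11:44

Security screening starts at 17:44 − 415 min = 10:49.
The train ride ends at 10:49 + 445 min = 18:14.
Check-in starts at 18:14 − 300 min = 13:14.
Security screening ends at 13:14 − 133 min = 11:01.
The flight ends at 11:01 + 43 min = 11:44.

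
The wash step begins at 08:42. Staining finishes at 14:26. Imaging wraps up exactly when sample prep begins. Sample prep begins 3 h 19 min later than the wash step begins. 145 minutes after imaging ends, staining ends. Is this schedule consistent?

Yes

Sample prep starts at 08:42 + 199 min = 12:01.
So imaging ends at 12:01.
Staining ends at 12:01 + 145 min = 14:26.
That matches the stated 14:26, so the schedule is consistent.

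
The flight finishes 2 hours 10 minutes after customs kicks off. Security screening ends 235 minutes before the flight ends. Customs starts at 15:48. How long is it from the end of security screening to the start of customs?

105 minutes

The flight ends at 15:48 + 130 min = 17:58.
Security screening ends at 17:58 − 235 min = 14:03.
From 14:03 to 15:48 is 105 minutes.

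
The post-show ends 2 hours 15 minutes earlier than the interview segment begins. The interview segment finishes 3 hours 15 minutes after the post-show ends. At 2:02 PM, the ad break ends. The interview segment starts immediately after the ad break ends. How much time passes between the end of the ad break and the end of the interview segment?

The interview segment starts at 2:02 PM.
The post-show ends at 2:02 PM − 135 min = 11:47 AM.
The interview segment ends at 11:47 AM + 195 min = 3:02 PM.
From 2:02 PM to 3:02 PM is 1 hour.

1 hour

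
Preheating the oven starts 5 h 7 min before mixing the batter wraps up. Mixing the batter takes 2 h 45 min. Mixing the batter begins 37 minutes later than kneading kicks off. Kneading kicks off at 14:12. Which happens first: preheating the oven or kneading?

Mixing the batter starts at 14:12 + 37 min = 14:49.
Mixing the batter ends at 14:49 + 165 min = 17:34.
Preheating the oven starts at 17:34 − 307 min = 12:27.
Preheating the oven starts at 12:27 and kneading starts at 14:12, so preheating the oven is first.

preheating the oven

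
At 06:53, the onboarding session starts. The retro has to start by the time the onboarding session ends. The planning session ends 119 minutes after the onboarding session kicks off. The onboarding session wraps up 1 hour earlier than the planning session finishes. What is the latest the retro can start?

07:52

The planning session ends at 06:53 + 119 min = 08:52.
The onboarding session ends at 08:52 − 60 min = 07:52.
The retro is bounded by the onboarding session, so the latest it can start is 07:52.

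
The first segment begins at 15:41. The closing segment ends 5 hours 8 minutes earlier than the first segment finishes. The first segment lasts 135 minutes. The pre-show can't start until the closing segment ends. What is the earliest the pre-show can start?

The first segment ends at 15:41 + 135 min = 17:56.
The closing segment ends at 17:56 − 308 min = 12:48.
The pre-show is bounded by the closing segment, so the earliest it can start is 12:48.

12:48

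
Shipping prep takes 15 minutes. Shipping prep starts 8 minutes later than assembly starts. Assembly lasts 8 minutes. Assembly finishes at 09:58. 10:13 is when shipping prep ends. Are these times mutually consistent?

Assembly starts at 09:58 − 8 min = 09:50.
Shipping prep starts at 09:50 + 8 min = 09:58.
Shipping prep ends at 09:58 + 15 min = 10:13.
That matches the stated 10:13, so the schedule is consistent.

Yes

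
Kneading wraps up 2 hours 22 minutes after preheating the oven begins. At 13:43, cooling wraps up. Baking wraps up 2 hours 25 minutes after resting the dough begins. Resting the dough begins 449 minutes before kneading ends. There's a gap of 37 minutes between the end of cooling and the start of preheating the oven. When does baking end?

Preheating the oven starts at 13:43 + 37 min = 14:20.
Kneading ends at 14:20 + 142 min = 16:42.
Resting the dough starts at 16:42 − 449 min = 09:13.
Baking ends at 09:13 + 145 min = 11:38.

11:38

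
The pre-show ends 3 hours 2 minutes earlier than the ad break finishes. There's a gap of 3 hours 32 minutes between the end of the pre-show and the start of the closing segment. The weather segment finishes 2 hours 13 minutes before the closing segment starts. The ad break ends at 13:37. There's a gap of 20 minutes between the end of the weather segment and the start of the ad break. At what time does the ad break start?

12:14

The pre-show ends at 13:37 − 182 min = 10:35.
The closing segment starts at 10:35 + 212 min = 14:07.
The weather segment ends at 14:07 − 133 min = 11:54.
The ad break starts at 11:54 + 20 min = 12:14.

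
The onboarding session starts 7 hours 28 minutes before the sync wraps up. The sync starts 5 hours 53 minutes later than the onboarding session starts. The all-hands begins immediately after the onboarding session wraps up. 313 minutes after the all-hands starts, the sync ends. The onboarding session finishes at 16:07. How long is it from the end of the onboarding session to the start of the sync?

The all-hands starts at 16:07.
The sync ends at 16:07 + 313 min = 21:20.
The onboarding session starts at 21:20 − 448 min = 13:52.
The sync starts at 13:52 + 353 min = 19:45.
From 16:07 to 19:45 is 3 hours 38 minutes.

3 hours 38 minutes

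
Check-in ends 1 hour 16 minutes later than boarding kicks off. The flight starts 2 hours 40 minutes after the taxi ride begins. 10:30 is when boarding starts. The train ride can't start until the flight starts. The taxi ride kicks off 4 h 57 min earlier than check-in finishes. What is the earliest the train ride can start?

09:29

Check-in ends at 10:30 + 76 min = 11:46.
The taxi ride starts at 11:46 − 297 min = 06:49.
The flight starts at 06:49 + 160 min = 09:29.
The train ride is bounded by the flight, so the earliest it can start is 09:29.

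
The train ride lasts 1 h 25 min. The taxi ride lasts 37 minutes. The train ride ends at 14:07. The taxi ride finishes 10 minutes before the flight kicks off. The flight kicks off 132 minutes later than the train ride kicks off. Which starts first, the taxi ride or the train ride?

the train ride

The train ride starts at 14:07 − 85 min = 12:42.
The flight starts at 12:42 + 132 min = 14:54.
The taxi ride ends at 14:54 − 10 min = 14:44.
The taxi ride starts at 14:44 − 37 min = 14:07.
The taxi ride starts at 14:07 and the train ride starts at 12:42, so the train ride is first.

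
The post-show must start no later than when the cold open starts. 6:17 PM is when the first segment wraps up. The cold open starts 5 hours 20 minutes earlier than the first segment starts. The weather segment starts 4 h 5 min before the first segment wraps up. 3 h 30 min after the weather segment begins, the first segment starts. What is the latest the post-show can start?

The weather segment starts at 6:17 PM − 245 min = 2:12 PM.
The first segment starts at 2:12 PM + 210 min = 5:42 PM.
The cold open starts at 5:42 PM − 320 min = 12:22 PM.
The post-show is bounded by the cold open, so the latest it can start is 12:22 PM.

12:22 PM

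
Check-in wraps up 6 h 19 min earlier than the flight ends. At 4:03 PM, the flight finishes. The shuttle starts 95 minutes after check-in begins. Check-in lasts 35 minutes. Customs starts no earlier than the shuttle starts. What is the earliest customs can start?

Check-in ends at 4:03 PM − 379 min = 9:44 AM.
Check-in starts at 9:44 AM − 35 min = 9:09 AM.
The shuttle starts at 9:09 AM + 95 min = 10:44 AM.
Customs is bounded by the shuttle, so the earliest it can start is 10:44 AM.

10:44 AM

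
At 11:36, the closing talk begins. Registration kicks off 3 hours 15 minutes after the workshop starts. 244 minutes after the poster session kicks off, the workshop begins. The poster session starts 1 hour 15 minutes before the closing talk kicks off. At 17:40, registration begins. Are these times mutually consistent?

Yes

The poster session starts at 11:36 − 75 min = 10:21.
The workshop starts at 10:21 + 244 min = 14:25.
Registration starts at 14:25 + 195 min = 17:40.
That matches the stated 17:40, so the schedule is consistent.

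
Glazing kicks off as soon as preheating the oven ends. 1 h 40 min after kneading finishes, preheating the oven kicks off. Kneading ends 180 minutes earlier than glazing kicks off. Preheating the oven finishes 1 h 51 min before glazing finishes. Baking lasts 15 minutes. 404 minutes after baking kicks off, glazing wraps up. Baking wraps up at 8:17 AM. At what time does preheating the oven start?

Baking starts at 8:17 AM − 15 min = 8:02 AM.
Glazing ends at 8:02 AM + 404 min = 2:46 PM.
Preheating the oven ends at 2:46 PM − 111 min = 12:55 PM.
So glazing starts at 12:55 PM.
Kneading ends at 12:55 PM − 180 min = 9:55 AM.
Preheating the oven starts at 9:55 AM + 100 min = 11:35 AM.

11:35 AM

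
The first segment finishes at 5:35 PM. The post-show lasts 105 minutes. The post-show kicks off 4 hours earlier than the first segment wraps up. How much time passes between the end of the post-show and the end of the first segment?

2 hours 15 minutes

The post-show starts at 5:35 PM − 240 min = 1:35 PM.
The post-show ends at 1:35 PM + 105 min = 3:20 PM.
From 3:20 PM to 5:35 PM is 2 hours 15 minutes.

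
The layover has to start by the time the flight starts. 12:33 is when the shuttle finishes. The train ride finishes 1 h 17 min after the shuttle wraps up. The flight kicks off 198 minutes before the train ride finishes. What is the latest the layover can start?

The train ride ends at 12:33 + 77 min = 13:50.
The flight starts at 13:50 − 198 min = 10:32.
The layover is bounded by the flight, so the latest it can start is 10:32.

10:32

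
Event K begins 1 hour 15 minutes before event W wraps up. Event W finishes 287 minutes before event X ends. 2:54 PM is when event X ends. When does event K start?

Event W ends at 2:54 PM − 287 min = 10:07 AM.
Event K starts at 10:07 AM − 75 min = 8:52 AM.

8:52 AM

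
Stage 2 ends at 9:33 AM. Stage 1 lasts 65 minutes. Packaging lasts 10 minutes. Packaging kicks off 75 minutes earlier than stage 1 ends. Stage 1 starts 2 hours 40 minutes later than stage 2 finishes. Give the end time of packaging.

12:13 PM

Stage 1 starts at 9:33 AM + 160 min = 12:13 PM.
Stage 1 ends at 12:13 PM + 65 min = 1:18 PM.
Packaging starts at 1:18 PM − 75 min = 12:03 PM.
Packaging ends at 12:03 PM + 10 min = 12:13 PM.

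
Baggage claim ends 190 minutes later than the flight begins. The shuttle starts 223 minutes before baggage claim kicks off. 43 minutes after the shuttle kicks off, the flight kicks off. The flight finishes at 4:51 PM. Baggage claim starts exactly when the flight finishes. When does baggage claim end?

Baggage claim starts at 4:51 PM.
The shuttle starts at 4:51 PM − 223 min = 1:08 PM.
The flight starts at 1:08 PM + 43 min = 1:51 PM.
Baggage claim ends at 1:51 PM + 190 min = 5:01 PM.

5:01 PM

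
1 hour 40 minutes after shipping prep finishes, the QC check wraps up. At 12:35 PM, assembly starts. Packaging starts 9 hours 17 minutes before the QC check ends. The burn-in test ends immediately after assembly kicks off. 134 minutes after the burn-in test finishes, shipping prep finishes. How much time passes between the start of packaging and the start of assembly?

The burn-in test ends at 12:35 PM.
Shipping prep ends at 12:35 PM + 134 min = 2:49 PM.
The QC check ends at 2:49 PM + 100 min = 4:29 PM.
Packaging starts at 4:29 PM − 557 min = 7:12 AM.
From 7:12 AM to 12:35 PM is 323 minutes.

323 minutes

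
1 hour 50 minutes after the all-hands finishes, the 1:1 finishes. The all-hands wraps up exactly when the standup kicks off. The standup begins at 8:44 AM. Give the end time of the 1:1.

10:34 AM

The all-hands ends at 8:44 AM.
The 1:1 ends at 8:44 AM + 110 min = 10:34 AM.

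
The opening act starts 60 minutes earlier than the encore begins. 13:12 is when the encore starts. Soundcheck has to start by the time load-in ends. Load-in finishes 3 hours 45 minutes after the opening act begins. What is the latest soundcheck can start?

The opening act starts at 13:12 − 60 min = 12:12.
Load-in ends at 12:12 + 225 min = 15:57.
Soundcheck is bounded by load-in, so the latest it can start is 15:57.

15:57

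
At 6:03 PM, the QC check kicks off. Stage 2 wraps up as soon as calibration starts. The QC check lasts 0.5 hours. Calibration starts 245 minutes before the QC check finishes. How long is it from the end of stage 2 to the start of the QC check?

The QC check ends at 6:03 PM + 30 min = 6:33 PM.
Calibration starts at 6:33 PM − 245 min = 2:28 PM.
So stage 2 ends at 2:28 PM.
From 2:28 PM to 6:03 PM is 3 hours 35 minutes.

3 hours 35 minutes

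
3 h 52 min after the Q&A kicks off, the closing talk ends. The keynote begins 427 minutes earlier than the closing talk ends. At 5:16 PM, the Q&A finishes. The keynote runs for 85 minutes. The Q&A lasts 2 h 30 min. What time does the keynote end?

12:56 PM

The Q&A starts at 5:16 PM − 150 min = 2:46 PM.
The closing talk ends at 2:46 PM + 232 min = 6:38 PM.
The keynote starts at 6:38 PM − 427 min = 11:31 AM.
The keynote ends at 11:31 AM + 85 min = 12:56 PM.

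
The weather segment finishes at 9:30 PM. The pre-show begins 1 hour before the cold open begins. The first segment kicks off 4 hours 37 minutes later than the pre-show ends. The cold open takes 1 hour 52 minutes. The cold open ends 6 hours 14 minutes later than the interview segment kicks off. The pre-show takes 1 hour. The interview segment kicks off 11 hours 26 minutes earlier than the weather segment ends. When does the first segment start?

The interview segment starts at 9:30 PM − 686 min = 10:04 AM.
The cold open ends at 10:04 AM + 374 min = 4:18 PM.
The cold open starts at 4:18 PM − 112 min = 2:26 PM.
The pre-show starts at 2:26 PM − 60 min = 1:26 PM.
The pre-show ends at 1:26 PM + 60 min = 2:26 PM.
The first segment starts at 2:26 PM + 277 min = 7:03 PM.

7:03 PM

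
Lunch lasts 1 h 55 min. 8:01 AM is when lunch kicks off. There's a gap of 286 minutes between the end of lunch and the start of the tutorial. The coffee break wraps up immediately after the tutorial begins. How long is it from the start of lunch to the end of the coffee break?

Lunch ends at 8:01 AM + 115 min = 9:56 AM.
The tutorial starts at 9:56 AM + 286 min = 2:42 PM.
So the coffee break ends at 2:42 PM.
From 8:01 AM to 2:42 PM is 6 hours 41 minutes.

6 hours 41 minutes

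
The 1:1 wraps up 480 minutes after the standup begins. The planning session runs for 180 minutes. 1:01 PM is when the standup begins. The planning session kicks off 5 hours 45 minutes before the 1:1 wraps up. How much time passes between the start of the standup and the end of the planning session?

5 hours 15 minutes

The 1:1 ends at 1:01 PM + 480 min = 9:01 PM.
The planning session starts at 9:01 PM − 345 min = 3:16 PM.
The planning session ends at 3:16 PM + 180 min = 6:16 PM.
From 1:01 PM to 6:16 PM is 5 hours 15 minutes.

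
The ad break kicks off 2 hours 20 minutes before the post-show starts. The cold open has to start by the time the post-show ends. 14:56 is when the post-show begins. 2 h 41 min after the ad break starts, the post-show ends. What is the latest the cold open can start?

15:17

The ad break starts at 14:56 − 140 min = 12:36.
The post-show ends at 12:36 + 161 min = 15:17.
The cold open is bounded by the post-show, so the latest it can start is 15:17.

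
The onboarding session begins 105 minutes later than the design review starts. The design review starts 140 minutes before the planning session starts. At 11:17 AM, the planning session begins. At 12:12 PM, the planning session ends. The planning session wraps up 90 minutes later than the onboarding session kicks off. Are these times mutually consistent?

The design review starts at 11:17 AM − 140 min = 8:57 AM.
The onboarding session starts at 8:57 AM + 105 min = 10:42 AM.
The planning session ends at 10:42 AM + 90 min = 12:12 PM.
That matches the stated 12:12 PM, so the schedule is consistent.

Yes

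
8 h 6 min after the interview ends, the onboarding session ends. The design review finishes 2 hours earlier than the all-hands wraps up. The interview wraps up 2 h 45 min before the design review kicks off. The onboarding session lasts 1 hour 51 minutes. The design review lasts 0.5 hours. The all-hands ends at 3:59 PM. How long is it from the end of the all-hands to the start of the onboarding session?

60 minutes

The design review ends at 3:59 PM − 120 min = 1:59 PM.
The design review starts at 1:59 PM − 30 min = 1:29 PM.
The interview ends at 1:29 PM − 165 min = 10:44 AM.
The onboarding session ends at 10:44 AM + 486 min = 6:50 PM.
The onboarding session starts at 6:50 PM − 111 min = 4:59 PM.
From 3:59 PM to 4:59 PM is 60 minutes.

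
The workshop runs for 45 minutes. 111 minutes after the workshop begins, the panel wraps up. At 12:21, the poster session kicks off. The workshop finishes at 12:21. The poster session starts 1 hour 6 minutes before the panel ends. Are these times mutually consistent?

Yes

The workshop starts at 12:21 − 45 min = 11:36.
The panel ends at 11:36 + 111 min = 13:27.
The poster session starts at 13:27 − 66 min = 12:21.
That matches the stated 12:21, so the schedule is consistent.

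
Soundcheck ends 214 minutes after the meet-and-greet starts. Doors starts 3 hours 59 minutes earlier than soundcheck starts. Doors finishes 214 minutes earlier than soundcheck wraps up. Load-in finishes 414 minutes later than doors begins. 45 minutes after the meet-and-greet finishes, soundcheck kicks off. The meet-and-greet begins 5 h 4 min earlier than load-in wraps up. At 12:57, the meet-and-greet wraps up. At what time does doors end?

Soundcheck starts at 12:57 + 45 min = 13:42.
Doors starts at 13:42 − 239 min = 09:43.
Load-in ends at 09:43 + 414 min = 16:37.
The meet-and-greet starts at 16:37 − 304 min = 11:33.
Soundcheck ends at 11:33 + 214 min = 15:07.
Doors ends at 15:07 − 214 min = 11:33.

11:33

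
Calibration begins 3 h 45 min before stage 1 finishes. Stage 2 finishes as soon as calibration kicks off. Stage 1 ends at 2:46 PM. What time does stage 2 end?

11:01 AM

Calibration starts at 2:46 PM − 225 min = 11:01 AM.
So stage 2 ends at 11:01 AM.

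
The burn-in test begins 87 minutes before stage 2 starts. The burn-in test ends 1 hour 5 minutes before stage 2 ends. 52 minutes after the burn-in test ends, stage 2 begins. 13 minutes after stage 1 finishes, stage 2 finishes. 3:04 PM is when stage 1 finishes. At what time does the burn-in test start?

Stage 2 ends at 3:04 PM + 13 min = 3:17 PM.
The burn-in test ends at 3:17 PM − 65 min = 2:12 PM.
Stage 2 starts at 2:12 PM + 52 min = 3:04 PM.
The burn-in test starts at 3:04 PM − 87 min = 1:37 PM.

1:37 PM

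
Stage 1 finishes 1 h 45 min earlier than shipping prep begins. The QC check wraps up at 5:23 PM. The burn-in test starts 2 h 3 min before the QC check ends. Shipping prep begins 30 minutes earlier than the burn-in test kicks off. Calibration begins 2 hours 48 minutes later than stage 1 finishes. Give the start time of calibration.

3:53 PM

The burn-in test starts at 5:23 PM − 123 min = 3:20 PM.
Shipping prep starts at 3:20 PM − 30 min = 2:50 PM.
Stage 1 ends at 2:50 PM − 105 min = 1:05 PM.
Calibration starts at 1:05 PM + 168 min = 3:53 PM.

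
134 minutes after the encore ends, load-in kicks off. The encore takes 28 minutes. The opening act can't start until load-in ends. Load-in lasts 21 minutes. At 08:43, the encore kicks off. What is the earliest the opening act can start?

The encore ends at 08:43 + 28 min = 09:11.
Load-in starts at 09:11 + 134 min = 11:25.
Load-in ends at 11:25 + 21 min = 11:46.
The opening act is bounded by load-in, so the earliest it can start is 11:46.

11:46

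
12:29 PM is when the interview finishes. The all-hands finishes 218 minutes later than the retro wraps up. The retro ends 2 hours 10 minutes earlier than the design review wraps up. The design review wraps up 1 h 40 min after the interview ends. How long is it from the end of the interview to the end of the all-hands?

The design review ends at 12:29 PM + 100 min = 2:09 PM.
The retro ends at 2:09 PM − 130 min = 11:59 AM.
The all-hands ends at 11:59 AM + 218 min = 3:37 PM.
From 12:29 PM to 3:37 PM is 188 minutes.

188 minutes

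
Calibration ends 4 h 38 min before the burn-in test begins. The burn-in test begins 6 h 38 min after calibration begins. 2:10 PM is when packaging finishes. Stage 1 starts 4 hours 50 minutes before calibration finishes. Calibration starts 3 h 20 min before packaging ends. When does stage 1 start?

Calibration starts at 2:10 PM − 200 min = 10:50 AM.
The burn-in test starts at 10:50 AM + 398 min = 5:28 PM.
Calibration ends at 5:28 PM − 278 min = 12:50 PM.
Stage 1 starts at 12:50 PM − 290 min = 8:00 AM.

8:00 AM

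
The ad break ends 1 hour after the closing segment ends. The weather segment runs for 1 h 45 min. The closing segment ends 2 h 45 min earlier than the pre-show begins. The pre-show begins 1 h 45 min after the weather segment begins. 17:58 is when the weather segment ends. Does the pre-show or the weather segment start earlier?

The weather segment starts at 17:58 − 105 min = 16:13.
The pre-show starts at 16:13 + 105 min = 17:58.
The pre-show starts at 17:58 and the weather segment starts at 16:13, so the weather segment is first.

the weather segment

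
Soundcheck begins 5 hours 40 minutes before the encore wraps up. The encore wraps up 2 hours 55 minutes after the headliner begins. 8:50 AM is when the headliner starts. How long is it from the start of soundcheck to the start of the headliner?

165 minutes

The encore ends at 8:50 AM + 175 min = 11:45 AM.
Soundcheck starts at 11:45 AM − 340 min = 6:05 AM.
From 6:05 AM to 8:50 AM is 165 minutes.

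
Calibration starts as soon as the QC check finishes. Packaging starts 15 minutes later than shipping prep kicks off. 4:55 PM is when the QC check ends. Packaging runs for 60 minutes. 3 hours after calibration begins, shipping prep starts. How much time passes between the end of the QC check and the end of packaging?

4 hours 15 minutes

Calibration starts at 4:55 PM.
Shipping prep starts at 4:55 PM + 180 min = 7:55 PM.
Packaging starts at 7:55 PM + 15 min = 8:10 PM.
Packaging ends at 8:10 PM + 60 min = 9:10 PM.
From 4:55 PM to 9:10 PM is 4 hours 15 minutes.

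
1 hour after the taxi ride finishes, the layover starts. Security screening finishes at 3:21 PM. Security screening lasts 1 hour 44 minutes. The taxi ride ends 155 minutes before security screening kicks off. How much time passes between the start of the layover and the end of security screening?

Security screening starts at 3:21 PM − 104 min = 1:37 PM.
The taxi ride ends at 1:37 PM − 155 min = 11:02 AM.
The layover starts at 11:02 AM + 60 min = 12:02 PM.
From 12:02 PM to 3:21 PM is 3 h 19 min.

3 h 19 min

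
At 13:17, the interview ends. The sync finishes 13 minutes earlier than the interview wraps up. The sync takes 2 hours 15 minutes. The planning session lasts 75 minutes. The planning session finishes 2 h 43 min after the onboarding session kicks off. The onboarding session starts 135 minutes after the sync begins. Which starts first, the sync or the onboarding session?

The sync ends at 13:17 − 13 min = 13:04.
The sync starts at 13:04 − 135 min = 10:49.
The onboarding session starts at 10:49 + 135 min = 13:04.
The sync starts at 10:49 and the onboarding session starts at 13:04, so the sync is first.

the sync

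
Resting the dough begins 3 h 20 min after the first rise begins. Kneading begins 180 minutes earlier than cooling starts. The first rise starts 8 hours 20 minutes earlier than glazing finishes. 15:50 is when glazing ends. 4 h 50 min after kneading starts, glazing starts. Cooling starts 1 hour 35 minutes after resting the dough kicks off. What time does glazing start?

The first rise starts at 15:50 − 500 min = 07:30.
Resting the dough starts at 07:30 + 200 min = 10:50.
Cooling starts at 10:50 + 95 min = 12:25.
Kneading starts at 12:25 − 180 min = 09:25.
Glazing starts at 09:25 + 290 min = 14:15.

14:15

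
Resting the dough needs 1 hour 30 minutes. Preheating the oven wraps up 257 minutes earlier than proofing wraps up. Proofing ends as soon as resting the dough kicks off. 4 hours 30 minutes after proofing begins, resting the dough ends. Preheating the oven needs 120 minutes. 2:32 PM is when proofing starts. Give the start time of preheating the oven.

11:15 AM

Resting the dough ends at 2:32 PM + 270 min = 7:02 PM.
Resting the dough starts at 7:02 PM − 90 min = 5:32 PM.
So proofing ends at 5:32 PM.
Preheating the oven ends at 5:32 PM − 257 min = 1:15 PM.
Preheating the oven starts at 1:15 PM − 120 min = 11:15 AM.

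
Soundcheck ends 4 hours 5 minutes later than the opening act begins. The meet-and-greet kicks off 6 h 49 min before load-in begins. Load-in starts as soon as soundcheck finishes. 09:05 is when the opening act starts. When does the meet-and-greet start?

Soundcheck ends at 09:05 + 245 min = 13:10.
So load-in starts at 13:10.
The meet-and-greet starts at 13:10 − 409 min = 06:21.

06:21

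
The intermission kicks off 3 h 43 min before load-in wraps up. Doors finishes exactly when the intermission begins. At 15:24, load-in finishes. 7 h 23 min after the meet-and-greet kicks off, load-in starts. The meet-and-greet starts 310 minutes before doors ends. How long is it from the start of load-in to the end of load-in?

1 h 30 min

The intermission starts at 15:24 − 223 min = 11:41.
So doors ends at 11:41.
The meet-and-greet starts at 11:41 − 310 min = 06:31.
Load-in starts at 06:31 + 443 min = 13:54.
From 13:54 to 15:24 is 1 h 30 min.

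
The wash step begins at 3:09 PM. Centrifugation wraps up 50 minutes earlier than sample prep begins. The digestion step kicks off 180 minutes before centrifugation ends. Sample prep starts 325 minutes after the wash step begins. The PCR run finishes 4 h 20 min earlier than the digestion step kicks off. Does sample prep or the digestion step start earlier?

Sample prep starts at 3:09 PM + 325 min = 8:34 PM.
Centrifugation ends at 8:34 PM − 50 min = 7:44 PM.
The digestion step starts at 7:44 PM − 180 min = 4:44 PM.
Sample prep starts at 8:34 PM and the digestion step starts at 4:44 PM, so the digestion step is first.

the digestion step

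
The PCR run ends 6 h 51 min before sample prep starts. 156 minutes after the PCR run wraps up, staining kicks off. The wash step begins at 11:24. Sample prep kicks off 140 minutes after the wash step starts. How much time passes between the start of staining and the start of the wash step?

1 hour 55 minutes

Sample prep starts at 11:24 + 140 min = 13:44.
The PCR run ends at 13:44 − 411 min = 06:53.
Staining starts at 06:53 + 156 min = 09:29.
From 09:29 to 11:24 is 1 hour 55 minutes.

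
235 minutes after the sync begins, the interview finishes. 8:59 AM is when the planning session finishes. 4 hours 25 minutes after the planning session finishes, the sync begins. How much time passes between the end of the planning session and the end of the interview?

The sync starts at 8:59 AM + 265 min = 1:24 PM.
The interview ends at 1:24 PM + 235 min = 5:19 PM.
From 8:59 AM to 5:19 PM is 8 h 20 min.

8 h 20 min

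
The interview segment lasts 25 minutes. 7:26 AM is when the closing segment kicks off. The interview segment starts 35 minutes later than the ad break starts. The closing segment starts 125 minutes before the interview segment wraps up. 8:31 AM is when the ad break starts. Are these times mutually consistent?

Yes

The interview segment starts at 8:31 AM + 35 min = 9:06 AM.
The interview segment ends at 9:06 AM + 25 min = 9:31 AM.
The closing segment starts at 9:31 AM − 125 min = 7:26 AM.
That matches the stated 7:26 AM, so the schedule is consistent.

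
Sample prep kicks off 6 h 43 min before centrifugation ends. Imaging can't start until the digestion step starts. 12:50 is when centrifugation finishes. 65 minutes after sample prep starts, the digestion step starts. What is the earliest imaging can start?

07:12

Sample prep starts at 12:50 − 403 min = 06:07.
The digestion step starts at 06:07 + 65 min = 07:12.
Imaging is bounded by the digestion step, so the earliest it can start is 07:12.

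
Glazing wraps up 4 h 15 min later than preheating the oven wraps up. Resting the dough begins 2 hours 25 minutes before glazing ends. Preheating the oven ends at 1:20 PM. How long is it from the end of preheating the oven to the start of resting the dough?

Glazing ends at 1:20 PM + 255 min = 5:35 PM.
Resting the dough starts at 5:35 PM − 145 min = 3:10 PM.
From 1:20 PM to 3:10 PM is 1 hour 50 minutes.

1 hour 50 minutes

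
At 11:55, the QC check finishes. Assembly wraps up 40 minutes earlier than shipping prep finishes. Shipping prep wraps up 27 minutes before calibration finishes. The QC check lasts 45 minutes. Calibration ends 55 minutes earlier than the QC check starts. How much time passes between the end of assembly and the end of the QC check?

The QC check starts at 11:55 − 45 min = 11:10.
Calibration ends at 11:10 − 55 min = 10:15.
Shipping prep ends at 10:15 − 27 min = 09:48.
Assembly ends at 09:48 − 40 min = 09:08.
From 09:08 to 11:55 is 2 h 47 min.

2 h 47 min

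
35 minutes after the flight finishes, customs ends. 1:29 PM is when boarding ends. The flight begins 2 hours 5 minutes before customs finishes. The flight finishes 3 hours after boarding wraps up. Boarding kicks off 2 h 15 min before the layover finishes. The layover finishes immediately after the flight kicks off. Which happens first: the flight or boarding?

The flight ends at 1:29 PM + 180 min = 4:29 PM.
Customs ends at 4:29 PM + 35 min = 5:04 PM.
The flight starts at 5:04 PM − 125 min = 2:59 PM.
So the layover ends at 2:59 PM.
Boarding starts at 2:59 PM − 135 min = 12:44 PM.
The flight starts at 2:59 PM and boarding starts at 12:44 PM, so boarding is first.

boarding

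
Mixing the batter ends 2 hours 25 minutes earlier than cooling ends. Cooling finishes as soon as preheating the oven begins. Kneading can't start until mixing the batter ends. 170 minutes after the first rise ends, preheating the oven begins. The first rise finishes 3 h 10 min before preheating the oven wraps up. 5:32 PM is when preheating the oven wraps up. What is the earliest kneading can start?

The first rise ends at 5:32 PM − 190 min = 2:22 PM.
Preheating the oven starts at 2:22 PM + 170 min = 5:12 PM.
So cooling ends at 5:12 PM.
Mixing the batter ends at 5:12 PM − 145 min = 2:47 PM.
Kneading is bounded by mixing the batter, so the earliest it can start is 2:47 PM.

2:47 PM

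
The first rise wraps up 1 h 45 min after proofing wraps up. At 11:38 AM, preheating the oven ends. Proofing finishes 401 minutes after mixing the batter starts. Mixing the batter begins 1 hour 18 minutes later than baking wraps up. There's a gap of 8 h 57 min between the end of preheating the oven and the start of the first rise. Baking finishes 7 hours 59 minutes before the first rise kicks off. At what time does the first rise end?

10:20 PM

The first rise starts at 11:38 AM + 537 min = 8:35 PM.
Baking ends at 8:35 PM − 479 min = 12:36 PM.
Mixing the batter starts at 12:36 PM + 78 min = 1:54 PM.
Proofing ends at 1:54 PM + 401 min = 8:35 PM.
The first rise ends at 8:35 PM + 105 min = 10:20 PM.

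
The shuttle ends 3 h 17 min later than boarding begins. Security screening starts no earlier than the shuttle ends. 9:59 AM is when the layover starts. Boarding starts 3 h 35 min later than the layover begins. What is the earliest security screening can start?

Boarding starts at 9:59 AM + 215 min = 1:34 PM.
The shuttle ends at 1:34 PM + 197 min = 4:51 PM.
Security screening is bounded by the shuttle, so the earliest it can start is 4:51 PM.

4:51 PM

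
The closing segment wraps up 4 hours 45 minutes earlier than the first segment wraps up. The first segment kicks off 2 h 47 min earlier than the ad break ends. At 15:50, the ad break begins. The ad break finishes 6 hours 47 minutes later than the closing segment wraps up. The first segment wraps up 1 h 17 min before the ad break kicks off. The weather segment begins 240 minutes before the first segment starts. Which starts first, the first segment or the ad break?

The first segment ends at 15:50 − 77 min = 14:33.
The closing segment ends at 14:33 − 285 min = 09:48.
The ad break ends at 09:48 + 407 min = 16:35.
The first segment starts at 16:35 − 167 min = 13:48.
The first segment starts at 13:48 and the ad break starts at 15:50, so the first segment is first.

the first segment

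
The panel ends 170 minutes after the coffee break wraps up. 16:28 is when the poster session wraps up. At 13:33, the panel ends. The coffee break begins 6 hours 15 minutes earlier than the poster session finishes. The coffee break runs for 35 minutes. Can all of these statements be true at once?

The coffee break starts at 16:28 − 375 min = 10:13.
The coffee break ends at 10:13 + 35 min = 10:48.
The panel ends at 10:48 + 170 min = 13:38.
But the panel is also said to end at 13:33 — a 5-minute conflict.

No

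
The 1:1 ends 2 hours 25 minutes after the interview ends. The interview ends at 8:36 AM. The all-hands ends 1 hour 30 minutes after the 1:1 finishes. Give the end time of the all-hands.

The 1:1 ends at 8:36 AM + 145 min = 11:01 AM.
The all-hands ends at 11:01 AM + 90 min = 12:31 PM.

12:31 PM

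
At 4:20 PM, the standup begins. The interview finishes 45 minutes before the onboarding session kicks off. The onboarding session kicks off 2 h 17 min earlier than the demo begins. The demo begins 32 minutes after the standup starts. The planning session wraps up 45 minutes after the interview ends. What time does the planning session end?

2:35 PM

The demo starts at 4:20 PM + 32 min = 4:52 PM.
The onboarding session starts at 4:52 PM − 137 min = 2:35 PM.
The interview ends at 2:35 PM − 45 min = 1:50 PM.
The planning session ends at 1:50 PM + 45 min = 2:35 PM.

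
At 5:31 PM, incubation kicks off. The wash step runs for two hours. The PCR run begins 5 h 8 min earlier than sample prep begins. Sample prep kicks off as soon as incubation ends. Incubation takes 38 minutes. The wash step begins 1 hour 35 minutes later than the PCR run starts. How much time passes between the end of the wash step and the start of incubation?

Incubation ends at 5:31 PM + 38 min = 6:09 PM.
So sample prep starts at 6:09 PM.
The PCR run starts at 6:09 PM − 308 min = 1:01 PM.
The wash step starts at 1:01 PM + 95 min = 2:36 PM.
The wash step ends at 2:36 PM + 120 min = 4:36 PM.
From 4:36 PM to 5:31 PM is 55 minutes.

55 minutes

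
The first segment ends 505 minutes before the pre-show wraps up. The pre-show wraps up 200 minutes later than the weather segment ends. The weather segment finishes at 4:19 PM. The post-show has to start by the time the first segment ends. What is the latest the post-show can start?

The pre-show ends at 4:19 PM + 200 min = 7:39 PM.
The first segment ends at 7:39 PM − 505 min = 11:14 AM.
The post-show is bounded by the first segment, so the latest it can start is 11:14 AM.

11:14 AM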